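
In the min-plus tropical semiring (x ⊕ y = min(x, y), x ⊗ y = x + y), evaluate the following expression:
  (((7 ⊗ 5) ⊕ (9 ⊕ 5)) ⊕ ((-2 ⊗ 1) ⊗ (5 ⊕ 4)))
(((7 ⊗ 5) ⊕ (9 ⊕ 5)) ⊕ ((-2 ⊗ 1) ⊗ (5 ⊕ 4))) = 3

Expand innermost to outermost. Recall ⊕ takes the minimum of its arguments and ⊗ takes their sum. Working out the expression (((7 ⊗ 5) ⊕ (9 ⊕ 5)) ⊕ ((-2 ⊗ 1) ⊗ (5 ⊕ 4))) gives 3.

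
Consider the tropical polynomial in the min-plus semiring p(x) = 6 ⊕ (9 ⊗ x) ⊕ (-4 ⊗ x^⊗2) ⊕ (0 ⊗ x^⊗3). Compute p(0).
p(0) = -4

A tropical monomial a ⊗ x^⊗i evaluates to a + i · x. Evaluating each term at x = 0:
  Term 0 contributes 6 + 0 · 0 = 6
  Term 1 contributes 9 + 1 · 0 = 9
  Term 2 contributes -4 + 2 · 0 = -4
  Term 3 contributes 0 + 3 · 0 = 0
p(0) = ⊕ of these = min[6, 9, -4, 0] = -4.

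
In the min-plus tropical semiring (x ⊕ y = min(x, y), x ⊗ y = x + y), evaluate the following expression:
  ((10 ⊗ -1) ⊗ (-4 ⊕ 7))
((10 ⊗ -1) ⊗ (-4 ⊕ 7)) = 5

Expand innermost to outermost. Recall ⊕ takes the minimum of its arguments and ⊗ takes their sum. Working out the expression ((10 ⊗ -1) ⊗ (-4 ⊕ 7)) gives 5.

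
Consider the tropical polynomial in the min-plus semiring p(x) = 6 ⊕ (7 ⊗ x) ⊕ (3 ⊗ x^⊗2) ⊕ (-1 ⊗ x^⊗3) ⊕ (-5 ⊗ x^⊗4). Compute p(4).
p(4) = 6

A tropical monomial a ⊗ x^⊗i evaluates to a + i · x. Evaluating each term at x = 4:
  Term 0 contributes 6 + 0 · 4 = 6
  Term 1 contributes 7 + 1 · 4 = 11
  Term 2 contributes 3 + 2 · 4 = 11
  Term 3 contributes -1 + 3 · 4 = 11
  Term 4 contributes -5 + 4 · 4 = 11
p(4) = ⊕ of these = min[6, 11, 11, 11, 11] = 6.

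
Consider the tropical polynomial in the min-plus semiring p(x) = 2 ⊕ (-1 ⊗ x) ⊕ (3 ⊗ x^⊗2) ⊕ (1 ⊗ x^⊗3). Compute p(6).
p(6) = 2

A tropical monomial a ⊗ x^⊗i evaluates to a + i · x. Evaluating each term at x = 6:
  Term 0 contributes 2 + 0 · 6 = 2
  Term 1 contributes -1 + 1 · 6 = 5
  Term 2 contributes 3 + 2 · 6 = 15
  Term 3 contributes 1 + 3 · 6 = 19
p(6) = ⊕ of these = min[2, 5, 15, 19] = 2.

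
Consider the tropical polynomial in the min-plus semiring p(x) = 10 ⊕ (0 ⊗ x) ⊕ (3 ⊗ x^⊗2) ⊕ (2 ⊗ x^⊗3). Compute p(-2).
p(-2) = -4

A tropical monomial a ⊗ x^⊗i evaluates to a + i · x. Evaluating each term at x = -2:
  Term 0 contributes 10 + 0 · -2 = 10
  Term 1 contributes 0 + 1 · -2 = -2
  Term 2 contributes 3 + 2 · -2 = -1
  Term 3 contributes 2 + 3 · -2 = -4
p(-2) = ⊕ of these = min[10, -2, -1, -4] = -4.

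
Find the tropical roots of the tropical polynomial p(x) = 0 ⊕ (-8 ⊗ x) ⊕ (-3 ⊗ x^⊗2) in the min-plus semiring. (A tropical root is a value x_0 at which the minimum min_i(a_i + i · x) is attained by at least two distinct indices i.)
Roots: {-5, 8}

Each tropical root is a break point of the lower envelope of the lines y = a_i + i · x (there are 3 lines, with slopes 0, 1, ..., 2). Only the lines that attain the minimum somewhere contribute to roots; other lines are dominated. Here the surviving (envelope) indices are i = 2, i = 1, i = 0.
Intersections between consecutive envelope lines give the roots: for adjacent envelope indices i < j the intersection is x = (a_i − a_j) / (j − i). Reading off the sorted break points: {-5, 8}.
Verification: at each break x_0, at least two indices attain the minimum of min_i(a_i + i · x_0).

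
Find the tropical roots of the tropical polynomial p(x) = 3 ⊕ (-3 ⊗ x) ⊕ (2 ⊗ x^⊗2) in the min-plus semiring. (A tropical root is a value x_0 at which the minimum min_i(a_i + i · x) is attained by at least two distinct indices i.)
Roots: {-5, 6}

Each tropical root is a break point of the lower envelope of the lines y = a_i + i · x (there are 3 lines, with slopes 0, 1, ..., 2). Only the lines that attain the minimum somewhere contribute to roots; other lines are dominated. Here the surviving (envelope) indices are i = 2, i = 1, i = 0.
Intersections between consecutive envelope lines give the roots: for adjacent envelope indices i < j the intersection is x = (a_i − a_j) / (j − i). Reading off the sorted break points: {-5, 6}.
Verification: at each break x_0, at least two indices attain the minimum of min_i(a_i + i · x_0).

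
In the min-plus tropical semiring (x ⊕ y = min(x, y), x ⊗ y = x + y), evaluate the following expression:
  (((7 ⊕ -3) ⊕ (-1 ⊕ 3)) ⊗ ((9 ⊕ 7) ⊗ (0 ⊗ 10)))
(((7 ⊕ -3) ⊕ (-1 ⊕ 3)) ⊗ ((9 ⊕ 7) ⊗ (0 ⊗ 10))) = 14

Expand innermost to outermost. Recall ⊕ takes the minimum of its arguments and ⊗ takes their sum. Working out the expression (((7 ⊕ -3) ⊕ (-1 ⊕ 3)) ⊗ ((9 ⊕ 7) ⊗ (0 ⊗ 10))) gives 14.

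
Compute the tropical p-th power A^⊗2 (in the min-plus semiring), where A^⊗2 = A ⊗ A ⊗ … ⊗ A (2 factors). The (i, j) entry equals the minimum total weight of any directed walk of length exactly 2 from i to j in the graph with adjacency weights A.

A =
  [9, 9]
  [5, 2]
A^⊗2 =
  [14, 11]
  [7, 4]

Each entry (A^⊗2)_ij equals the minimum over all length-2 walks i = v_0 → v_1 → … → v_2 = j of Σ_t A[v_t][v_{t+1}]. For example, for (i, j) = (0, 1) we minimise over 2 possible intermediate vertex sequences; the minimum is 11, attained along the walk 0 → 1 → 1.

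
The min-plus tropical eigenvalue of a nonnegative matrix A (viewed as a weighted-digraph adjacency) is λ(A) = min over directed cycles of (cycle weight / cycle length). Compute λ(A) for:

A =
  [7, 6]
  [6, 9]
λ(A) = 6

Enumerate directed cycles and compute their means (weight / length). Sample:
  cycle 0 → 0: weight = 7, length = 1, mean = 7/1 ≈ 7.000
  cycle 1 → 1: weight = 9, length = 1, mean = 9/1 ≈ 9.000
  cycle 0 → 1 → 0: weight = 12, length = 2, mean = 12/2 ≈ 6.000
  cycle 1 → 0 → 1: weight = 12, length = 2, mean = 12/2 ≈ 6.000
Minimum mean = 6.000, attained e.g. along the cycle 0 → 1 → 0 with weight 12 and length 2. So λ(A) = 12/2 = 6.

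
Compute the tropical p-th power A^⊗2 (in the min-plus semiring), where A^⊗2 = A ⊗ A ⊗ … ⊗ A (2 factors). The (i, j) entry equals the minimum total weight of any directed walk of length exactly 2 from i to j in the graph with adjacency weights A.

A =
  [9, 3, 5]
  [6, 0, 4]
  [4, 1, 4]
A^⊗2 =
  [9, 3, 7]
  [6, 0, 4]
  [7, 1, 5]

Each entry (A^⊗2)_ij equals the minimum over all length-2 walks i = v_0 → v_1 → … → v_2 = j of Σ_t A[v_t][v_{t+1}]. For example, for (i, j) = (0, 2) we minimise over 3 possible intermediate vertex sequences; the minimum is 7, attained along the walk 0 → 1 → 2.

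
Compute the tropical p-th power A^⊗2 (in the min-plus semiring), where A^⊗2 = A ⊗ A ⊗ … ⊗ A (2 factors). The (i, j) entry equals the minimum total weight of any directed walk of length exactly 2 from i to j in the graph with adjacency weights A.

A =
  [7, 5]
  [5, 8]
A^⊗2 =
  [10, 12]
  [12, 10]

Each entry (A^⊗2)_ij equals the minimum over all length-2 walks i = v_0 → v_1 → … → v_2 = j of Σ_t A[v_t][v_{t+1}]. For example, for (i, j) = (0, 1) we minimise over 2 possible intermediate vertex sequences; the minimum is 12, attained along the walk 0 → 0 → 1.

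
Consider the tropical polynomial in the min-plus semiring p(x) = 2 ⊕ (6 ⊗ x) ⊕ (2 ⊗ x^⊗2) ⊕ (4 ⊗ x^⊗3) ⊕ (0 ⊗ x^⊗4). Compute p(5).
p(5) = 2

A tropical monomial a ⊗ x^⊗i evaluates to a + i · x. Evaluating each term at x = 5:
  Term 0 contributes 2 + 0 · 5 = 2
  Term 1 contributes 6 + 1 · 5 = 11
  Term 2 contributes 2 + 2 · 5 = 12
  Term 3 contributes 4 + 3 · 5 = 19
  Term 4 contributes 0 + 4 · 5 = 20
p(5) = ⊕ of these = min[2, 11, 12, 19, 20] = 2.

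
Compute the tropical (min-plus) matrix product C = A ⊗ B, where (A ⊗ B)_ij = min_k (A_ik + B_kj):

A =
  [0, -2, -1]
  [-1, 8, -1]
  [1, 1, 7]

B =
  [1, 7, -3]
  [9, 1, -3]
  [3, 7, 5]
A ⊗ B =
  [1, -1, -5]
  [0, 6, -4]
  [2, 2, -2]

Apply the min-plus product entry-by-entry:
  C[0][0] = min over k of (A[0][0] + B[0][0] = 0 + 1 = 1, A[0][1] + B[1][0] = -2 + 9 = 7, A[0][2] + B[2][0] = -1 + 3 = 2) = 1 (attained at k = 0)
  C[0][1] = min over k of (A[0][0] + B[0][1] = 0 + 7 = 7, A[0][1] + B[1][1] = -2 + 1 = -1, A[0][2] + B[2][1] = -1 + 7 = 6) = -1 (attained at k = 1)
  C[0][2] = min over k of (A[0][0] + B[0][2] = 0 + -3 = -3, A[0][1] + B[1][2] = -2 + -3 = -5, A[0][2] + B[2][2] = -1 + 5 = 4) = -5 (attained at k = 1)
  C[1][0] = min over k of (A[1][0] + B[0][0] = -1 + 1 = 0, A[1][1] + B[1][0] = 8 + 9 = 17, A[1][2] + B[2][0] = -1 + 3 = 2) = 0 (attained at k = 0)
  C[1][1] = min over k of (A[1][0] + B[0][1] = -1 + 7 = 6, A[1][1] + B[1][1] = 8 + 1 = 9, A[1][2] + B[2][1] = -1 + 7 = 6) = 6 (attained at k = 0)
  C[1][2] = min over k of (A[1][0] + B[0][2] = -1 + -3 = -4, A[1][1] + B[1][2] = 8 + -3 = 5, A[1][2] + B[2][2] = -1 + 5 = 4) = -4 (attained at k = 0)
  C[2][0] = min over k of (A[2][0] + B[0][0] = 1 + 1 = 2, A[2][1] + B[1][0] = 1 + 9 = 10, A[2][2] + B[2][0] = 7 + 3 = 10) = 2 (attained at k = 0)
  C[2][1] = min over k of (A[2][0] + B[0][1] = 1 + 7 = 8, A[2][1] + B[1][1] = 1 + 1 = 2, A[2][2] + B[2][1] = 7 + 7 = 14) = 2 (attained at k = 1)
  C[2][2] = min over k of (A[2][0] + B[0][2] = 1 + -3 = -2, A[2][1] + B[1][2] = 1 + -3 = -2, A[2][2] + B[2][2] = 7 + 5 = 12) = -2 (attained at k = 0)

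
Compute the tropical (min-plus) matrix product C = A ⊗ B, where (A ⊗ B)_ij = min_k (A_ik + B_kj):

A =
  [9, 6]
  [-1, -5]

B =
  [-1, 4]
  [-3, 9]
A ⊗ B =
  [3, 13]
  [-8, 3]

Apply the min-plus product entry-by-entry:
  C[0][0] = min over k of (A[0][0] + B[0][0] = 9 + -1 = 8, A[0][1] + B[1][0] = 6 + -3 = 3) = 3 (attained at k = 1)
  C[0][1] = min over k of (A[0][0] + B[0][1] = 9 + 4 = 13, A[0][1] + B[1][1] = 6 + 9 = 15) = 13 (attained at k = 0)
  C[1][0] = min over k of (A[1][0] + B[0][0] = -1 + -1 = -2, A[1][1] + B[1][0] = -5 + -3 = -8) = -8 (attained at k = 1)
  C[1][1] = min over k of (A[1][0] + B[0][1] = -1 + 4 = 3, A[1][1] + B[1][1] = -5 + 9 = 4) = 3 (attained at k = 0)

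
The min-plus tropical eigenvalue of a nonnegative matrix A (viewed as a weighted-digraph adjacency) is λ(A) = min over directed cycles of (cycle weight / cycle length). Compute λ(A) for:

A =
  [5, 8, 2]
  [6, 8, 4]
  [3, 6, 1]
λ(A) = 1

Enumerate directed cycles and compute their means (weight / length). Sample:
  cycle 0 → 0: weight = 5, length = 1, mean = 5/1 ≈ 5.000
  cycle 1 → 1: weight = 8, length = 1, mean = 8/1 ≈ 8.000
  cycle 2 → 2: weight = 1, length = 1, mean = 1/1 ≈ 1.000
  cycle 0 → 1 → 0: weight = 14, length = 2, mean = 14/2 ≈ 7.000
  cycle 0 → 2 → 0: weight = 5, length = 2, mean = 5/2 ≈ 2.500
  cycle 1 → 0 → 1: weight = 14, length = 2, mean = 14/2 ≈ 7.000
Minimum mean = 1.000, attained e.g. along the cycle 2 → 2 with weight 1 and length 1. So λ(A) = 1/1 = 1.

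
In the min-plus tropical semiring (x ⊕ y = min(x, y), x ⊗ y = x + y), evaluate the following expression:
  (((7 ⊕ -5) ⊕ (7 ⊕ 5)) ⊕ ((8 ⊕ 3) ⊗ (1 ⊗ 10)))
(((7 ⊕ -5) ⊕ (7 ⊕ 5)) ⊕ ((8 ⊕ 3) ⊗ (1 ⊗ 10))) = -5

Expand innermost to outermost. Recall ⊕ takes the minimum of its arguments and ⊗ takes their sum. Working out the expression (((7 ⊕ -5) ⊕ (7 ⊕ 5)) ⊕ ((8 ⊕ 3) ⊗ (1 ⊗ 10))) gives -5.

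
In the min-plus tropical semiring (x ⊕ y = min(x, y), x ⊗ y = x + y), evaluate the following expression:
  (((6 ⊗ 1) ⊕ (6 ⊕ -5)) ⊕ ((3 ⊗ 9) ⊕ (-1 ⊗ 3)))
(((6 ⊗ 1) ⊕ (6 ⊕ -5)) ⊕ ((3 ⊗ 9) ⊕ (-1 ⊗ 3))) = -5

Expand innermost to outermost. Recall ⊕ takes the minimum of its arguments and ⊗ takes their sum. Working out the expression (((6 ⊗ 1) ⊕ (6 ⊕ -5)) ⊕ ((3 ⊗ 9) ⊕ (-1 ⊗ 3))) gives -5.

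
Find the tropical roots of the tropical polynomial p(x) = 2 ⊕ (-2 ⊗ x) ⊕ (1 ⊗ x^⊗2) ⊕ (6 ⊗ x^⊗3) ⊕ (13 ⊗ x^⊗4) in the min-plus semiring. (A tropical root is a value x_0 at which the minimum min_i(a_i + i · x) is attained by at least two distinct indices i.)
Roots: {-7, -5, -3, 4}

Each tropical root is a break point of the lower envelope of the lines y = a_i + i · x (there are 5 lines, with slopes 0, 1, ..., 4). Only the lines that attain the minimum somewhere contribute to roots; other lines are dominated. Here the surviving (envelope) indices are i = 4, i = 3, i = 2, i = 1, i = 0.
Intersections between consecutive envelope lines give the roots: for adjacent envelope indices i < j the intersection is x = (a_i − a_j) / (j − i). Reading off the sorted break points: {-7, -5, -3, 4}.
Verification: at each break x_0, at least two indices attain the minimum of min_i(a_i + i · x_0).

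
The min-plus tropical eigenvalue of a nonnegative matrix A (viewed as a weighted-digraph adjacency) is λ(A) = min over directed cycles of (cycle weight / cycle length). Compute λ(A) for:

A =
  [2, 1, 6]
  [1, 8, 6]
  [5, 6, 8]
λ(A) = 1

Enumerate directed cycles and compute their means (weight / length). Sample:
  cycle 0 → 0: weight = 2, length = 1, mean = 2/1 ≈ 2.000
  cycle 1 → 1: weight = 8, length = 1, mean = 8/1 ≈ 8.000
  cycle 2 → 2: weight = 8, length = 1, mean = 8/1 ≈ 8.000
  cycle 0 → 1 → 0: weight = 2, length = 2, mean = 2/2 ≈ 1.000
  cycle 0 → 2 → 0: weight = 11, length = 2, mean = 11/2 ≈ 5.500
  cycle 1 → 0 → 1: weight = 2, length = 2, mean = 2/2 ≈ 1.000
Minimum mean = 1.000, attained e.g. along the cycle 0 → 1 → 0 with weight 2 and length 2. So λ(A) = 2/2 = 1.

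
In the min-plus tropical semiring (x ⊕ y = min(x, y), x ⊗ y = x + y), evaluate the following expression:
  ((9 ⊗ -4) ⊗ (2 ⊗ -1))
((9 ⊗ -4) ⊗ (2 ⊗ -1)) = 6

Expand innermost to outermost. Recall ⊕ takes the minimum of its arguments and ⊗ takes their sum. Working out the expression ((9 ⊗ -4) ⊗ (2 ⊗ -1)) gives 6.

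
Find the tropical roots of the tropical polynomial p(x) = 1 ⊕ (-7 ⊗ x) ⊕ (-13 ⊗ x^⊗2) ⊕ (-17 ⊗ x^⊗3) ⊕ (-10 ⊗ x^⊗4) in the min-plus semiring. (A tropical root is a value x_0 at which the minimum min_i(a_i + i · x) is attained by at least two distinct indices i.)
Roots: {-7, 4, 6, 8}

Each tropical root is a break point of the lower envelope of the lines y = a_i + i · x (there are 5 lines, with slopes 0, 1, ..., 4). Only the lines that attain the minimum somewhere contribute to roots; other lines are dominated. Here the surviving (envelope) indices are i = 4, i = 3, i = 2, i = 1, i = 0.
Intersections between consecutive envelope lines give the roots: for adjacent envelope indices i < j the intersection is x = (a_i − a_j) / (j − i). Reading off the sorted break points: {-7, 4, 6, 8}.
Verification: at each break x_0, at least two indices attain the minimum of min_i(a_i + i · x_0).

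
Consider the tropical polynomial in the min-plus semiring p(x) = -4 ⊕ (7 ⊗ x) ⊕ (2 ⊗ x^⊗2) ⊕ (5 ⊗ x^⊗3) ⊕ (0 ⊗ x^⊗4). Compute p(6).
p(6) = -4

A tropical monomial a ⊗ x^⊗i evaluates to a + i · x. Evaluating each term at x = 6:
  Term 0 contributes -4 + 0 · 6 = -4
  Term 1 contributes 7 + 1 · 6 = 13
  Term 2 contributes 2 + 2 · 6 = 14
  Term 3 contributes 5 + 3 · 6 = 23
  Term 4 contributes 0 + 4 · 6 = 24
p(6) = ⊕ of these = min[-4, 13, 14, 23, 24] = -4.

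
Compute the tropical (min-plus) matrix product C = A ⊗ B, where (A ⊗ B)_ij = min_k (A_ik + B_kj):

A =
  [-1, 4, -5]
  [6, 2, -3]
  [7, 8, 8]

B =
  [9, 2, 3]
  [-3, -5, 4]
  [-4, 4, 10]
A ⊗ B =
  [-9, -1, 2]
  [-7, -3, 6]
  [4, 3, 10]

Apply the min-plus product entry-by-entry:
  C[0][0] = min over k of (A[0][0] + B[0][0] = -1 + 9 = 8, A[0][1] + B[1][0] = 4 + -3 = 1, A[0][2] + B[2][0] = -5 + -4 = -9) = -9 (attained at k = 2)
  C[0][1] = min over k of (A[0][0] + B[0][1] = -1 + 2 = 1, A[0][1] + B[1][1] = 4 + -5 = -1, A[0][2] + B[2][1] = -5 + 4 = -1) = -1 (attained at k = 1)
  C[0][2] = min over k of (A[0][0] + B[0][2] = -1 + 3 = 2, A[0][1] + B[1][2] = 4 + 4 = 8, A[0][2] + B[2][2] = -5 + 10 = 5) = 2 (attained at k = 0)
  C[1][0] = min over k of (A[1][0] + B[0][0] = 6 + 9 = 15, A[1][1] + B[1][0] = 2 + -3 = -1, A[1][2] + B[2][0] = -3 + -4 = -7) = -7 (attained at k = 2)
  C[1][1] = min over k of (A[1][0] + B[0][1] = 6 + 2 = 8, A[1][1] + B[1][1] = 2 + -5 = -3, A[1][2] + B[2][1] = -3 + 4 = 1) = -3 (attained at k = 1)
  C[1][2] = min over k of (A[1][0] + B[0][2] = 6 + 3 = 9, A[1][1] + B[1][2] = 2 + 4 = 6, A[1][2] + B[2][2] = -3 + 10 = 7) = 6 (attained at k = 1)
  C[2][0] = min over k of (A[2][0] + B[0][0] = 7 + 9 = 16, A[2][1] + B[1][0] = 8 + -3 = 5, A[2][2] + B[2][0] = 8 + -4 = 4) = 4 (attained at k = 2)
  C[2][1] = min over k of (A[2][0] + B[0][1] = 7 + 2 = 9, A[2][1] + B[1][1] = 8 + -5 = 3, A[2][2] + B[2][1] = 8 + 4 = 12) = 3 (attained at k = 1)
  C[2][2] = min over k of (A[2][0] + B[0][2] = 7 + 3 = 10, A[2][1] + B[1][2] = 8 + 4 = 12, A[2][2] + B[2][2] = 8 + 10 = 18) = 10 (attained at k = 0)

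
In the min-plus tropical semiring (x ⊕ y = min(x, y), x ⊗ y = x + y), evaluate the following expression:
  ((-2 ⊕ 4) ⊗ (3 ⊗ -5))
((-2 ⊕ 4) ⊗ (3 ⊗ -5)) = -4

Expand innermost to outermost. Recall ⊕ takes the minimum of its arguments and ⊗ takes their sum. Working out the expression ((-2 ⊕ 4) ⊗ (3 ⊗ -5)) gives -4.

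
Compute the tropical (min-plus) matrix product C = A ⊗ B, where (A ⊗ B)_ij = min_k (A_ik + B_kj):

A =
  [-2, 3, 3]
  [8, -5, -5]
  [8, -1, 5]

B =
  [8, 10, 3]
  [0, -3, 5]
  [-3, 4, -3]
A ⊗ B =
  [0, 0, 0]
  [-8, -8, -8]
  [-1, -4, 2]

Apply the min-plus product entry-by-entry:
  C[0][0] = min over k of (A[0][0] + B[0][0] = -2 + 8 = 6, A[0][1] + B[1][0] = 3 + 0 = 3, A[0][2] + B[2][0] = 3 + -3 = 0) = 0 (attained at k = 2)
  C[0][1] = min over k of (A[0][0] + B[0][1] = -2 + 10 = 8, A[0][1] + B[1][1] = 3 + -3 = 0, A[0][2] + B[2][1] = 3 + 4 = 7) = 0 (attained at k = 1)
  C[0][2] = min over k of (A[0][0] + B[0][2] = -2 + 3 = 1, A[0][1] + B[1][2] = 3 + 5 = 8, A[0][2] + B[2][2] = 3 + -3 = 0) = 0 (attained at k = 2)
  C[1][0] = min over k of (A[1][0] + B[0][0] = 8 + 8 = 16, A[1][1] + B[1][0] = -5 + 0 = -5, A[1][2] + B[2][0] = -5 + -3 = -8) = -8 (attained at k = 2)
  C[1][1] = min over k of (A[1][0] + B[0][1] = 8 + 10 = 18, A[1][1] + B[1][1] = -5 + -3 = -8, A[1][2] + B[2][1] = -5 + 4 = -1) = -8 (attained at k = 1)
  C[1][2] = min over k of (A[1][0] + B[0][2] = 8 + 3 = 11, A[1][1] + B[1][2] = -5 + 5 = 0, A[1][2] + B[2][2] = -5 + -3 = -8) = -8 (attained at k = 2)
  C[2][0] = min over k of (A[2][0] + B[0][0] = 8 + 8 = 16, A[2][1] + B[1][0] = -1 + 0 = -1, A[2][2] + B[2][0] = 5 + -3 = 2) = -1 (attained at k = 1)
  C[2][1] = min over k of (A[2][0] + B[0][1] = 8 + 10 = 18, A[2][1] + B[1][1] = -1 + -3 = -4, A[2][2] + B[2][1] = 5 + 4 = 9) = -4 (attained at k = 1)
  C[2][2] = min over k of (A[2][0] + B[0][2] = 8 + 3 = 11, A[2][1] + B[1][2] = -1 + 5 = 4, A[2][2] + B[2][2] = 5 + -3 = 2) = 2 (attained at k = 2)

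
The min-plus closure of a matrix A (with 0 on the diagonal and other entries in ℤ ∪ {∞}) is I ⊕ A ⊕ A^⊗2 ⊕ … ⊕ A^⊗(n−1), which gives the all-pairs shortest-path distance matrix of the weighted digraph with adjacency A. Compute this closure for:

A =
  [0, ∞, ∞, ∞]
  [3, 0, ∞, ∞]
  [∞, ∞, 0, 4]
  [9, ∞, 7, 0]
Closure =
  [0, ∞, ∞, ∞]
  [3, 0, ∞, ∞]
  [13, ∞, 0, 4]
  [9, ∞, 7, 0]

This is the Floyd-Warshall all-pairs shortest-path computation. For each intermediate vertex k = 0, 1, …, 3, update dist[i][j] ← min(dist[i][j], dist[i][k] + dist[k][j]). The final matrix gives, for each (i, j), the minimum total weight of any directed path from i to j (possibly empty when i = j).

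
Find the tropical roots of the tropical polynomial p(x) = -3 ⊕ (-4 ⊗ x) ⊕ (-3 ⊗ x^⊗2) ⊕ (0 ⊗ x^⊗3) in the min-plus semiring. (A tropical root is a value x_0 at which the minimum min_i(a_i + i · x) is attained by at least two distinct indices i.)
Roots: {-3, -1, 1}

Each tropical root is a break point of the lower envelope of the lines y = a_i + i · x (there are 4 lines, with slopes 0, 1, ..., 3). Only the lines that attain the minimum somewhere contribute to roots; other lines are dominated. Here the surviving (envelope) indices are i = 3, i = 2, i = 1, i = 0.
Intersections between consecutive envelope lines give the roots: for adjacent envelope indices i < j the intersection is x = (a_i − a_j) / (j − i). Reading off the sorted break points: {-3, -1, 1}.
Verification: at each break x_0, at least two indices attain the minimum of min_i(a_i + i · x_0).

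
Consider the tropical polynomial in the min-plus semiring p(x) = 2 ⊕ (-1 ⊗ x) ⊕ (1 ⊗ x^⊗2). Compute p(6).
p(6) = 2

A tropical monomial a ⊗ x^⊗i evaluates to a + i · x. Evaluating each term at x = 6:
  Term 0 contributes 2 + 0 · 6 = 2
  Term 1 contributes -1 + 1 · 6 = 5
  Term 2 contributes 1 + 2 · 6 = 13
p(6) = ⊕ of these = min[2, 5, 13] = 2.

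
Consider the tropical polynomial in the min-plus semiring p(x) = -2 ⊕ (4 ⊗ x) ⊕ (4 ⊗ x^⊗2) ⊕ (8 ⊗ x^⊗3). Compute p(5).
p(5) = -2

A tropical monomial a ⊗ x^⊗i evaluates to a + i · x. Evaluating each term at x = 5:
  Term 0 contributes -2 + 0 · 5 = -2
  Term 1 contributes 4 + 1 · 5 = 9
  Term 2 contributes 4 + 2 · 5 = 14
  Term 3 contributes 8 + 3 · 5 = 23
p(5) = ⊕ of these = min[-2, 9, 14, 23] = -2.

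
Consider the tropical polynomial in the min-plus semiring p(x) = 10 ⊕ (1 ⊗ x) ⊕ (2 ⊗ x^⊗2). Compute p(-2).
p(-2) = -2

A tropical monomial a ⊗ x^⊗i evaluates to a + i · x. Evaluating each term at x = -2:
  Term 0 contributes 10 + 0 · -2 = 10
  Term 1 contributes 1 + 1 · -2 = -1
  Term 2 contributes 2 + 2 · -2 = -2
p(-2) = ⊕ of these = min[10, -1, -2] = -2.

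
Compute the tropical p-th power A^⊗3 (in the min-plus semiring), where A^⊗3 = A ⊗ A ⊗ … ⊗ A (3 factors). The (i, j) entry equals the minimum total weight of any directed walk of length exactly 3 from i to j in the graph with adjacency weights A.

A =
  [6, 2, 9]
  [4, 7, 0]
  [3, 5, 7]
A^⊗3 =
  [5, 7, 8]
  [9, 5, 5]
  [8, 10, 5]

Each entry (A^⊗3)_ij equals the minimum over all length-3 walks i = v_0 → v_1 → … → v_3 = j of Σ_t A[v_t][v_{t+1}]. For example, for (i, j) = (0, 2) we minimise over 9 possible intermediate vertex sequences; the minimum is 8, attained along the walk 0 → 0 → 1 → 2.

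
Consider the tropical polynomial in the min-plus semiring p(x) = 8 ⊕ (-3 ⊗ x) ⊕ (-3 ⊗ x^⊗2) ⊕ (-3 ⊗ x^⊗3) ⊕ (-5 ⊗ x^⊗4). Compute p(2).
p(2) = -1

A tropical monomial a ⊗ x^⊗i evaluates to a + i · x. Evaluating each term at x = 2:
  Term 0 contributes 8 + 0 · 2 = 8
  Term 1 contributes -3 + 1 · 2 = -1
  Term 2 contributes -3 + 2 · 2 = 1
  Term 3 contributes -3 + 3 · 2 = 3
  Term 4 contributes -5 + 4 · 2 = 3
p(2) = ⊕ of these = min[8, -1, 1, 3, 3] = -1.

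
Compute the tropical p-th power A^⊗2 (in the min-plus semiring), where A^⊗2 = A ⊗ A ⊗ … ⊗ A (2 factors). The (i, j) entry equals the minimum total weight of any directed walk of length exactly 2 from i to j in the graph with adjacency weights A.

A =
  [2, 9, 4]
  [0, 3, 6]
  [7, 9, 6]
A^⊗2 =
  [4, 11, 6]
  [2, 6, 4]
  [9, 12, 11]

Each entry (A^⊗2)_ij equals the minimum over all length-2 walks i = v_0 → v_1 → … → v_2 = j of Σ_t A[v_t][v_{t+1}]. For example, for (i, j) = (0, 2) we minimise over 3 possible intermediate vertex sequences; the minimum is 6, attained along the walk 0 → 0 → 2.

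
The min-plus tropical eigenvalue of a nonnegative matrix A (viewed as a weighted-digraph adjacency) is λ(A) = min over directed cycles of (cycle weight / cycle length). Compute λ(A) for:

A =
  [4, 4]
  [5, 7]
λ(A) = 4

Enumerate directed cycles and compute their means (weight / length). Sample:
  cycle 0 → 0: weight = 4, length = 1, mean = 4/1 ≈ 4.000
  cycle 1 → 1: weight = 7, length = 1, mean = 7/1 ≈ 7.000
  cycle 0 → 1 → 0: weight = 9, length = 2, mean = 9/2 ≈ 4.500
  cycle 1 → 0 → 1: weight = 9, length = 2, mean = 9/2 ≈ 4.500
Minimum mean = 4.000, attained e.g. along the cycle 0 → 0 with weight 4 and length 1. So λ(A) = 4/1 = 4.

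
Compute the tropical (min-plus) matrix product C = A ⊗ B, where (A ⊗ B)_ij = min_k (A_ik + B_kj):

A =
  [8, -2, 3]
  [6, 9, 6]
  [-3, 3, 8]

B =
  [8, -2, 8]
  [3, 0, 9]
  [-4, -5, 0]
A ⊗ B =
  [-1, -2, 3]
  [2, 1, 6]
  [4, -5, 5]

Apply the min-plus product entry-by-entry:
  C[0][0] = min over k of (A[0][0] + B[0][0] = 8 + 8 = 16, A[0][1] + B[1][0] = -2 + 3 = 1, A[0][2] + B[2][0] = 3 + -4 = -1) = -1 (attained at k = 2)
  C[0][1] = min over k of (A[0][0] + B[0][1] = 8 + -2 = 6, A[0][1] + B[1][1] = -2 + 0 = -2, A[0][2] + B[2][1] = 3 + -5 = -2) = -2 (attained at k = 1)
  C[0][2] = min over k of (A[0][0] + B[0][2] = 8 + 8 = 16, A[0][1] + B[1][2] = -2 + 9 = 7, A[0][2] + B[2][2] = 3 + 0 = 3) = 3 (attained at k = 2)
  C[1][0] = min over k of (A[1][0] + B[0][0] = 6 + 8 = 14, A[1][1] + B[1][0] = 9 + 3 = 12, A[1][2] + B[2][0] = 6 + -4 = 2) = 2 (attained at k = 2)
  C[1][1] = min over k of (A[1][0] + B[0][1] = 6 + -2 = 4, A[1][1] + B[1][1] = 9 + 0 = 9, A[1][2] + B[2][1] = 6 + -5 = 1) = 1 (attained at k = 2)
  C[1][2] = min over k of (A[1][0] + B[0][2] = 6 + 8 = 14, A[1][1] + B[1][2] = 9 + 9 = 18, A[1][2] + B[2][2] = 6 + 0 = 6) = 6 (attained at k = 2)
  C[2][0] = min over k of (A[2][0] + B[0][0] = -3 + 8 = 5, A[2][1] + B[1][0] = 3 + 3 = 6, A[2][2] + B[2][0] = 8 + -4 = 4) = 4 (attained at k = 2)
  C[2][1] = min over k of (A[2][0] + B[0][1] = -3 + -2 = -5, A[2][1] + B[1][1] = 3 + 0 = 3, A[2][2] + B[2][1] = 8 + -5 = 3) = -5 (attained at k = 0)
  C[2][2] = min over k of (A[2][0] + B[0][2] = -3 + 8 = 5, A[2][1] + B[1][2] = 3 + 9 = 12, A[2][2] + B[2][2] = 8 + 0 = 8) = 5 (attained at k = 0)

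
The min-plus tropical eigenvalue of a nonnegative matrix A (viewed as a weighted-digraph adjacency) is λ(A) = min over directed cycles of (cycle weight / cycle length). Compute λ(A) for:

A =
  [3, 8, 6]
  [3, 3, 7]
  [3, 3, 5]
λ(A) = 3

Enumerate directed cycles and compute their means (weight / length). Sample:
  cycle 0 → 0: weight = 3, length = 1, mean = 3/1 ≈ 3.000
  cycle 1 → 1: weight = 3, length = 1, mean = 3/1 ≈ 3.000
  cycle 2 → 2: weight = 5, length = 1, mean = 5/1 ≈ 5.000
  cycle 0 → 1 → 0: weight = 11, length = 2, mean = 11/2 ≈ 5.500
  cycle 0 → 2 → 0: weight = 9, length = 2, mean = 9/2 ≈ 4.500
  cycle 1 → 0 → 1: weight = 11, length = 2, mean = 11/2 ≈ 5.500
Minimum mean = 3.000, attained e.g. along the cycle 0 → 0 with weight 3 and length 1. So λ(A) = 3/1 = 3.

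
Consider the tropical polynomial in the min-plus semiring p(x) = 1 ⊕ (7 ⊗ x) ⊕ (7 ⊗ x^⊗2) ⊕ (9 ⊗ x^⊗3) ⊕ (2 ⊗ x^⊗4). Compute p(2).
p(2) = 1

A tropical monomial a ⊗ x^⊗i evaluates to a + i · x. Evaluating each term at x = 2:
  Term 0 contributes 1 + 0 · 2 = 1
  Term 1 contributes 7 + 1 · 2 = 9
  Term 2 contributes 7 + 2 · 2 = 11
  Term 3 contributes 9 + 3 · 2 = 15
  Term 4 contributes 2 + 4 · 2 = 10
p(2) = ⊕ of these = min[1, 9, 11, 15, 10] = 1.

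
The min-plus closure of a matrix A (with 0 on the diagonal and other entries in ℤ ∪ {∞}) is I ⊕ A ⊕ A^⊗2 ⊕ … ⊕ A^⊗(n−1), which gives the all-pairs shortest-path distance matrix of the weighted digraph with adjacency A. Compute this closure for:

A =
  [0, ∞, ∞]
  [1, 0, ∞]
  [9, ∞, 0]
Closure =
  [0, ∞, ∞]
  [1, 0, ∞]
  [9, ∞, 0]

This is the Floyd-Warshall all-pairs shortest-path computation. For each intermediate vertex k = 0, 1, …, 2, update dist[i][j] ← min(dist[i][j], dist[i][k] + dist[k][j]). The final matrix gives, for each (i, j), the minimum total weight of any directed path from i to j (possibly empty when i = j).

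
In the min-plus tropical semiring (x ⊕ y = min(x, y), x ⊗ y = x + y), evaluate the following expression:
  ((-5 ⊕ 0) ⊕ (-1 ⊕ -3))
((-5 ⊕ 0) ⊕ (-1 ⊕ -3)) = -5

Expand innermost to outermost. Recall ⊕ takes the minimum of its arguments and ⊗ takes their sum. Working out the expression ((-5 ⊕ 0) ⊕ (-1 ⊕ -3)) gives -5.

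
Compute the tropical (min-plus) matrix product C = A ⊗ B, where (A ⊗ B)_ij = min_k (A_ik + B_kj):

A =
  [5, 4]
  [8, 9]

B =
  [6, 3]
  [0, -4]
A ⊗ B =
  [4, 0]
  [9, 5]

Apply the min-plus product entry-by-entry:
  C[0][0] = min over k of (A[0][0] + B[0][0] = 5 + 6 = 11, A[0][1] + B[1][0] = 4 + 0 = 4) = 4 (attained at k = 1)
  C[0][1] = min over k of (A[0][0] + B[0][1] = 5 + 3 = 8, A[0][1] + B[1][1] = 4 + -4 = 0) = 0 (attained at k = 1)
  C[1][0] = min over k of (A[1][0] + B[0][0] = 8 + 6 = 14, A[1][1] + B[1][0] = 9 + 0 = 9) = 9 (attained at k = 1)
  C[1][1] = min over k of (A[1][0] + B[0][1] = 8 + 3 = 11, A[1][1] + B[1][1] = 9 + -4 = 5) = 5 (attained at k = 1)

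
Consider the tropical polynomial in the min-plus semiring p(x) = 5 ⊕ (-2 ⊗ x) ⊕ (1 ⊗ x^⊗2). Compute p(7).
p(7) = 5

A tropical monomial a ⊗ x^⊗i evaluates to a + i · x. Evaluating each term at x = 7:
  Term 0 contributes 5 + 0 · 7 = 5
  Term 1 contributes -2 + 1 · 7 = 5
  Term 2 contributes 1 + 2 · 7 = 15
p(7) = ⊕ of these = min[5, 5, 15] = 5.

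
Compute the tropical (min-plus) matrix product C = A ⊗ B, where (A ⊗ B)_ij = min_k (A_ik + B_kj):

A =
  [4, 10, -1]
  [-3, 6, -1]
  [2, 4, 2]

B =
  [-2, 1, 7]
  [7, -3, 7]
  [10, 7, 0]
A ⊗ B =
  [2, 5, -1]
  [-5, -2, -1]
  [0, 1, 2]

Apply the min-plus product entry-by-entry:
  C[0][0] = min over k of (A[0][0] + B[0][0] = 4 + -2 = 2, A[0][1] + B[1][0] = 10 + 7 = 17, A[0][2] + B[2][0] = -1 + 10 = 9) = 2 (attained at k = 0)
  C[0][1] = min over k of (A[0][0] + B[0][1] = 4 + 1 = 5, A[0][1] + B[1][1] = 10 + -3 = 7, A[0][2] + B[2][1] = -1 + 7 = 6) = 5 (attained at k = 0)
  C[0][2] = min over k of (A[0][0] + B[0][2] = 4 + 7 = 11, A[0][1] + B[1][2] = 10 + 7 = 17, A[0][2] + B[2][2] = -1 + 0 = -1) = -1 (attained at k = 2)
  C[1][0] = min over k of (A[1][0] + B[0][0] = -3 + -2 = -5, A[1][1] + B[1][0] = 6 + 7 = 13, A[1][2] + B[2][0] = -1 + 10 = 9) = -5 (attained at k = 0)
  C[1][1] = min over k of (A[1][0] + B[0][1] = -3 + 1 = -2, A[1][1] + B[1][1] = 6 + -3 = 3, A[1][2] + B[2][1] = -1 + 7 = 6) = -2 (attained at k = 0)
  C[1][2] = min over k of (A[1][0] + B[0][2] = -3 + 7 = 4, A[1][1] + B[1][2] = 6 + 7 = 13, A[1][2] + B[2][2] = -1 + 0 = -1) = -1 (attained at k = 2)
  C[2][0] = min over k of (A[2][0] + B[0][0] = 2 + -2 = 0, A[2][1] + B[1][0] = 4 + 7 = 11, A[2][2] + B[2][0] = 2 + 10 = 12) = 0 (attained at k = 0)
  C[2][1] = min over k of (A[2][0] + B[0][1] = 2 + 1 = 3, A[2][1] + B[1][1] = 4 + -3 = 1, A[2][2] + B[2][1] = 2 + 7 = 9) = 1 (attained at k = 1)
  C[2][2] = min over k of (A[2][0] + B[0][2] = 2 + 7 = 9, A[2][1] + B[1][2] = 4 + 7 = 11, A[2][2] + B[2][2] = 2 + 0 = 2) = 2 (attained at k = 2)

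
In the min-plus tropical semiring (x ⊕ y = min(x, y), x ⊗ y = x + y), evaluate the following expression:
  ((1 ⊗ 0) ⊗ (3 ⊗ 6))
((1 ⊗ 0) ⊗ (3 ⊗ 6)) = 10

Expand innermost to outermost. Recall ⊕ takes the minimum of its arguments and ⊗ takes their sum. Working out the expression ((1 ⊗ 0) ⊗ (3 ⊗ 6)) gives 10.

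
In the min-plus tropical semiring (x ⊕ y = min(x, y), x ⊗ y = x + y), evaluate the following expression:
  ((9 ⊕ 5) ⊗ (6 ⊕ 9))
((9 ⊕ 5) ⊗ (6 ⊕ 9)) = 11

Expand innermost to outermost. Recall ⊕ takes the minimum of its arguments and ⊗ takes their sum. Working out the expression ((9 ⊕ 5) ⊗ (6 ⊕ 9)) gives 11.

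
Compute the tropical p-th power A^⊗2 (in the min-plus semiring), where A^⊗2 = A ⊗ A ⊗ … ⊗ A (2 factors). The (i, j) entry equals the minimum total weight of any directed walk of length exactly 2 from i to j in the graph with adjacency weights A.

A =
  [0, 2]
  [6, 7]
A^⊗2 =
  [0, 2]
  [6, 8]

Each entry (A^⊗2)_ij equals the minimum over all length-2 walks i = v_0 → v_1 → … → v_2 = j of Σ_t A[v_t][v_{t+1}]. For example, for (i, j) = (0, 1) we minimise over 2 possible intermediate vertex sequences; the minimum is 2, attained along the walk 0 → 0 → 1.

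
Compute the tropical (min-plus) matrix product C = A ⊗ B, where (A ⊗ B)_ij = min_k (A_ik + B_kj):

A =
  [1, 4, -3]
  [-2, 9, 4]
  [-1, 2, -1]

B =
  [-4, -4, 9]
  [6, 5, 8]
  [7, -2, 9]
A ⊗ B =
  [-3, -5, 6]
  [-6, -6, 7]
  [-5, -5, 8]

Apply the min-plus product entry-by-entry:
  C[0][0] = min over k of (A[0][0] + B[0][0] = 1 + -4 = -3, A[0][1] + B[1][0] = 4 + 6 = 10, A[0][2] + B[2][0] = -3 + 7 = 4) = -3 (attained at k = 0)
  C[0][1] = min over k of (A[0][0] + B[0][1] = 1 + -4 = -3, A[0][1] + B[1][1] = 4 + 5 = 9, A[0][2] + B[2][1] = -3 + -2 = -5) = -5 (attained at k = 2)
  C[0][2] = min over k of (A[0][0] + B[0][2] = 1 + 9 = 10, A[0][1] + B[1][2] = 4 + 8 = 12, A[0][2] + B[2][2] = -3 + 9 = 6) = 6 (attained at k = 2)
  C[1][0] = min over k of (A[1][0] + B[0][0] = -2 + -4 = -6, A[1][1] + B[1][0] = 9 + 6 = 15, A[1][2] + B[2][0] = 4 + 7 = 11) = -6 (attained at k = 0)
  C[1][1] = min over k of (A[1][0] + B[0][1] = -2 + -4 = -6, A[1][1] + B[1][1] = 9 + 5 = 14, A[1][2] + B[2][1] = 4 + -2 = 2) = -6 (attained at k = 0)
  C[1][2] = min over k of (A[1][0] + B[0][2] = -2 + 9 = 7, A[1][1] + B[1][2] = 9 + 8 = 17, A[1][2] + B[2][2] = 4 + 9 = 13) = 7 (attained at k = 0)
  C[2][0] = min over k of (A[2][0] + B[0][0] = -1 + -4 = -5, A[2][1] + B[1][0] = 2 + 6 = 8, A[2][2] + B[2][0] = -1 + 7 = 6) = -5 (attained at k = 0)
  C[2][1] = min over k of (A[2][0] + B[0][1] = -1 + -4 = -5, A[2][1] + B[1][1] = 2 + 5 = 7, A[2][2] + B[2][1] = -1 + -2 = -3) = -5 (attained at k = 0)
  C[2][2] = min over k of (A[2][0] + B[0][2] = -1 + 9 = 8, A[2][1] + B[1][2] = 2 + 8 = 10, A[2][2] + B[2][2] = -1 + 9 = 8) = 8 (attained at k = 0)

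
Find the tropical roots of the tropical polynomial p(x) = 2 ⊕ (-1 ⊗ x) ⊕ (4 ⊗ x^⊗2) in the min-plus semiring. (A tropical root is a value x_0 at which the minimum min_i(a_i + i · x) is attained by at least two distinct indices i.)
Roots: {-5, 3}

Each tropical root is a break point of the lower envelope of the lines y = a_i + i · x (there are 3 lines, with slopes 0, 1, ..., 2). Only the lines that attain the minimum somewhere contribute to roots; other lines are dominated. Here the surviving (envelope) indices are i = 2, i = 1, i = 0.
Intersections between consecutive envelope lines give the roots: for adjacent envelope indices i < j the intersection is x = (a_i − a_j) / (j − i). Reading off the sorted break points: {-5, 3}.
Verification: at each break x_0, at least two indices attain the minimum of min_i(a_i + i · x_0).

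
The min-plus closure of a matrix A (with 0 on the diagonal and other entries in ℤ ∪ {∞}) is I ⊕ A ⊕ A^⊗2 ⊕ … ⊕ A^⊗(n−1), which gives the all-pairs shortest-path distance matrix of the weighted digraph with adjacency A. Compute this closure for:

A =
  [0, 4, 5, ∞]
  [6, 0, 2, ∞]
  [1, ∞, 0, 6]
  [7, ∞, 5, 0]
Closure =
  [0, 4, 5, 11]
  [3, 0, 2, 8]
  [1, 5, 0, 6]
  [6, 10, 5, 0]

This is the Floyd-Warshall all-pairs shortest-path computation. For each intermediate vertex k = 0, 1, …, 3, update dist[i][j] ← min(dist[i][j], dist[i][k] + dist[k][j]). The final matrix gives, for each (i, j), the minimum total weight of any directed path from i to j (possibly empty when i = j).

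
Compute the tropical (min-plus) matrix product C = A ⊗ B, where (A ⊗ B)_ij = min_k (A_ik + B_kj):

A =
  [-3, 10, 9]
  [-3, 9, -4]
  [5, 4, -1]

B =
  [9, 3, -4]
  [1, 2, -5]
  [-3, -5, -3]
A ⊗ B =
  [6, 0, -7]
  [-7, -9, -7]
  [-4, -6, -4]

Apply the min-plus product entry-by-entry:
  C[0][0] = min over k of (A[0][0] + B[0][0] = -3 + 9 = 6, A[0][1] + B[1][0] = 10 + 1 = 11, A[0][2] + B[2][0] = 9 + -3 = 6) = 6 (attained at k = 0)
  C[0][1] = min over k of (A[0][0] + B[0][1] = -3 + 3 = 0, A[0][1] + B[1][1] = 10 + 2 = 12, A[0][2] + B[2][1] = 9 + -5 = 4) = 0 (attained at k = 0)
  C[0][2] = min over k of (A[0][0] + B[0][2] = -3 + -4 = -7, A[0][1] + B[1][2] = 10 + -5 = 5, A[0][2] + B[2][2] = 9 + -3 = 6) = -7 (attained at k = 0)
  C[1][0] = min over k of (A[1][0] + B[0][0] = -3 + 9 = 6, A[1][1] + B[1][0] = 9 + 1 = 10, A[1][2] + B[2][0] = -4 + -3 = -7) = -7 (attained at k = 2)
  C[1][1] = min over k of (A[1][0] + B[0][1] = -3 + 3 = 0, A[1][1] + B[1][1] = 9 + 2 = 11, A[1][2] + B[2][1] = -4 + -5 = -9) = -9 (attained at k = 2)
  C[1][2] = min over k of (A[1][0] + B[0][2] = -3 + -4 = -7, A[1][1] + B[1][2] = 9 + -5 = 4, A[1][2] + B[2][2] = -4 + -3 = -7) = -7 (attained at k = 0)
  C[2][0] = min over k of (A[2][0] + B[0][0] = 5 + 9 = 14, A[2][1] + B[1][0] = 4 + 1 = 5, A[2][2] + B[2][0] = -1 + -3 = -4) = -4 (attained at k = 2)
  C[2][1] = min over k of (A[2][0] + B[0][1] = 5 + 3 = 8, A[2][1] + B[1][1] = 4 + 2 = 6, A[2][2] + B[2][1] = -1 + -5 = -6) = -6 (attained at k = 2)
  C[2][2] = min over k of (A[2][0] + B[0][2] = 5 + -4 = 1, A[2][1] + B[1][2] = 4 + -5 = -1, A[2][2] + B[2][2] = -1 + -3 = -4) = -4 (attained at k = 2)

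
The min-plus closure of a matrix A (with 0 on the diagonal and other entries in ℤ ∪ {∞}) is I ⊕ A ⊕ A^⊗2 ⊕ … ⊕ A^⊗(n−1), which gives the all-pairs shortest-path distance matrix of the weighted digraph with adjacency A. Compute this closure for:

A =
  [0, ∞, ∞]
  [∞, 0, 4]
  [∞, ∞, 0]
Closure =
  [0, ∞, ∞]
  [∞, 0, 4]
  [∞, ∞, 0]

This is the Floyd-Warshall all-pairs shortest-path computation. For each intermediate vertex k = 0, 1, …, 2, update dist[i][j] ← min(dist[i][j], dist[i][k] + dist[k][j]). The final matrix gives, for each (i, j), the minimum total weight of any directed path from i to j (possibly empty when i = j).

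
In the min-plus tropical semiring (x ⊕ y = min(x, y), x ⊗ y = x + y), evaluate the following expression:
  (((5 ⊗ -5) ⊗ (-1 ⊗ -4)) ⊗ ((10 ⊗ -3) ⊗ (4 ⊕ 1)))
(((5 ⊗ -5) ⊗ (-1 ⊗ -4)) ⊗ ((10 ⊗ -3) ⊗ (4 ⊕ 1))) = 3

Expand innermost to outermost. Recall ⊕ takes the minimum of its arguments and ⊗ takes their sum. Working out the expression (((5 ⊗ -5) ⊗ (-1 ⊗ -4)) ⊗ ((10 ⊗ -3) ⊗ (4 ⊕ 1))) gives 3.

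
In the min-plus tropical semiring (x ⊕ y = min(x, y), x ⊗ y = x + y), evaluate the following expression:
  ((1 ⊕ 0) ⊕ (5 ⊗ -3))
((1 ⊕ 0) ⊕ (5 ⊗ -3)) = 0

Expand innermost to outermost. Recall ⊕ takes the minimum of its arguments and ⊗ takes their sum. Working out the expression ((1 ⊕ 0) ⊕ (5 ⊗ -3)) gives 0.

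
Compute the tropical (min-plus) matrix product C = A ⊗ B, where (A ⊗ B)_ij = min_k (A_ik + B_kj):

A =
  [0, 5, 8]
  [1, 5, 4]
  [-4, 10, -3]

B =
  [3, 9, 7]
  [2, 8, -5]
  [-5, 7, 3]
A ⊗ B =
  [3, 9, 0]
  [-1, 10, 0]
  [-8, 4, 0]

Apply the min-plus product entry-by-entry:
  C[0][0] = min over k of (A[0][0] + B[0][0] = 0 + 3 = 3, A[0][1] + B[1][0] = 5 + 2 = 7, A[0][2] + B[2][0] = 8 + -5 = 3) = 3 (attained at k = 0)
  C[0][1] = min over k of (A[0][0] + B[0][1] = 0 + 9 = 9, A[0][1] + B[1][1] = 5 + 8 = 13, A[0][2] + B[2][1] = 8 + 7 = 15) = 9 (attained at k = 0)
  C[0][2] = min over k of (A[0][0] + B[0][2] = 0 + 7 = 7, A[0][1] + B[1][2] = 5 + -5 = 0, A[0][2] + B[2][2] = 8 + 3 = 11) = 0 (attained at k = 1)
  C[1][0] = min over k of (A[1][0] + B[0][0] = 1 + 3 = 4, A[1][1] + B[1][0] = 5 + 2 = 7, A[1][2] + B[2][0] = 4 + -5 = -1) = -1 (attained at k = 2)
  C[1][1] = min over k of (A[1][0] + B[0][1] = 1 + 9 = 10, A[1][1] + B[1][1] = 5 + 8 = 13, A[1][2] + B[2][1] = 4 + 7 = 11) = 10 (attained at k = 0)
  C[1][2] = min over k of (A[1][0] + B[0][2] = 1 + 7 = 8, A[1][1] + B[1][2] = 5 + -5 = 0, A[1][2] + B[2][2] = 4 + 3 = 7) = 0 (attained at k = 1)
  C[2][0] = min over k of (A[2][0] + B[0][0] = -4 + 3 = -1, A[2][1] + B[1][0] = 10 + 2 = 12, A[2][2] + B[2][0] = -3 + -5 = -8) = -8 (attained at k = 2)
  C[2][1] = min over k of (A[2][0] + B[0][1] = -4 + 9 = 5, A[2][1] + B[1][1] = 10 + 8 = 18, A[2][2] + B[2][1] = -3 + 7 = 4) = 4 (attained at k = 2)
  C[2][2] = min over k of (A[2][0] + B[0][2] = -4 + 7 = 3, A[2][1] + B[1][2] = 10 + -5 = 5, A[2][2] + B[2][2] = -3 + 3 = 0) = 0 (attained at k = 2)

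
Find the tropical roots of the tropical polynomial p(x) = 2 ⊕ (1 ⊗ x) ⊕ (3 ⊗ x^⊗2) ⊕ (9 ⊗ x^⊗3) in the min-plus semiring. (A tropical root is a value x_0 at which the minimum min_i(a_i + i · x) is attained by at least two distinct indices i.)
Roots: {-6, -2, 1}

Each tropical root is a break point of the lower envelope of the lines y = a_i + i · x (there are 4 lines, with slopes 0, 1, ..., 3). Only the lines that attain the minimum somewhere contribute to roots; other lines are dominated. Here the surviving (envelope) indices are i = 3, i = 2, i = 1, i = 0.
Intersections between consecutive envelope lines give the roots: for adjacent envelope indices i < j the intersection is x = (a_i − a_j) / (j − i). Reading off the sorted break points: {-6, -2, 1}.
Verification: at each break x_0, at least two indices attain the minimum of min_i(a_i + i · x_0).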